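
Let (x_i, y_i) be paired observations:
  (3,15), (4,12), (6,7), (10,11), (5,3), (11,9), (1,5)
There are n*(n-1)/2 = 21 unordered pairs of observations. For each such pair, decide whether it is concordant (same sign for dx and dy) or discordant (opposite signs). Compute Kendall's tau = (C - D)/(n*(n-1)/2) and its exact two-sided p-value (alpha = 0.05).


Step 1: Enumerate the 21 unordered pairs (i,j) with i<j and classify each by sign(x_j-x_i) * sign(y_j-y_i).
  (1,2):dx=+1,dy=-3->D; (1,3):dx=+3,dy=-8->D; (1,4):dx=+7,dy=-4->D; (1,5):dx=+2,dy=-12->D
  (1,6):dx=+8,dy=-6->D; (1,7):dx=-2,dy=-10->C; (2,3):dx=+2,dy=-5->D; (2,4):dx=+6,dy=-1->D
  (2,5):dx=+1,dy=-9->D; (2,6):dx=+7,dy=-3->D; (2,7):dx=-3,dy=-7->C; (3,4):dx=+4,dy=+4->C
  (3,5):dx=-1,dy=-4->C; (3,6):dx=+5,dy=+2->C; (3,7):dx=-5,dy=-2->C; (4,5):dx=-5,dy=-8->C
  (4,6):dx=+1,dy=-2->D; (4,7):dx=-9,dy=-6->C; (5,6):dx=+6,dy=+6->C; (5,7):dx=-4,dy=+2->D
  (6,7):dx=-10,dy=-4->C
Step 2: C = 10, D = 11, total pairs = 21.
Step 3: tau = (C - D)/(n(n-1)/2) = (10 - 11)/21 = -0.047619.
Step 4: Exact two-sided p-value (enumerate n! = 5040 permutations of y under H0): p = 1.000000.
Step 5: alpha = 0.05. fail to reject H0.

tau_b = -0.0476 (C=10, D=11), p = 1.000000, fail to reject H0.


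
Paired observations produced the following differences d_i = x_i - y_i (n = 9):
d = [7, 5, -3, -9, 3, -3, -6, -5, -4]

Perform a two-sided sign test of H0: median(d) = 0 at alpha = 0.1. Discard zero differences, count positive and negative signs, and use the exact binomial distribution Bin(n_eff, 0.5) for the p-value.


Step 1: Discard zero differences. Original n = 9; n_eff = number of nonzero differences = 9.
Nonzero differences (with sign): +7, +5, -3, -9, +3, -3, -6, -5, -4
Step 2: Count signs: positive = 3, negative = 6.
Step 3: Under H0: P(positive) = 0.5, so the number of positives S ~ Bin(9, 0.5).
Step 4: Two-sided exact p-value = sum of Bin(9,0.5) probabilities at or below the observed probability = 0.507812.
Step 5: alpha = 0.1. fail to reject H0.

n_eff = 9, pos = 3, neg = 6, p = 0.507812, fail to reject H0.


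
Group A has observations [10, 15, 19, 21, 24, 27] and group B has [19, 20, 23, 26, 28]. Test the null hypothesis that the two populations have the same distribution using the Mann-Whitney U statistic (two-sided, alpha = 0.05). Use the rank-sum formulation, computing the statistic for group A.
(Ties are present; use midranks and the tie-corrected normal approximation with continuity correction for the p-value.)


Step 1: Combine and sort all 11 observations; assign midranks.
sorted (value, group): (10,X), (15,X), (19,X), (19,Y), (20,Y), (21,X), (23,Y), (24,X), (26,Y), (27,X), (28,Y)
ranks: 10->1, 15->2, 19->3.5, 19->3.5, 20->5, 21->6, 23->7, 24->8, 26->9, 27->10, 28->11
Step 2: Rank sum for X: R1 = 1 + 2 + 3.5 + 6 + 8 + 10 = 30.5.
Step 3: U_X = R1 - n1(n1+1)/2 = 30.5 - 6*7/2 = 30.5 - 21 = 9.5.
       U_Y = n1*n2 - U_X = 30 - 9.5 = 20.5.
Step 4: Ties are present, so use the tie-corrected normal approximation (with continuity correction) for the p-value.
Step 5: p-value = 0.360216; compare to alpha = 0.05. fail to reject H0.

U_X = 9.5, p = 0.360216, fail to reject H0 at alpha = 0.05.


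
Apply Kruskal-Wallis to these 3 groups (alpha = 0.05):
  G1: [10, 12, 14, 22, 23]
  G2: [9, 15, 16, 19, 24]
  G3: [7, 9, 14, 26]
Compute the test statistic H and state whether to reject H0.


Step 1: Combine all N = 14 observations and assign midranks.
sorted (value, group, rank): (7,G3,1), (9,G2,2.5), (9,G3,2.5), (10,G1,4), (12,G1,5), (14,G1,6.5), (14,G3,6.5), (15,G2,8), (16,G2,9), (19,G2,10), (22,G1,11), (23,G1,12), (24,G2,13), (26,G3,14)
Step 2: Sum ranks within each group.
R_1 = 38.5 (n_1 = 5)
R_2 = 42.5 (n_2 = 5)
R_3 = 24 (n_3 = 4)
Step 3: H = 12/(N(N+1)) * sum(R_i^2/n_i) - 3(N+1)
     = 12/(14*15) * (38.5^2/5 + 42.5^2/5 + 24^2/4) - 3*15
     = 0.057143 * 801.7 - 45
     = 0.811429.
Step 4: Ties present; correction factor C = 1 - 12/(14^3 - 14) = 0.995604. Corrected H = 0.811429 / 0.995604 = 0.815011.
Step 5: Under H0, H ~ chi^2(2); p-value = 0.665308.
Step 6: alpha = 0.05. fail to reject H0.

H = 0.8150, df = 2, p = 0.665308, fail to reject H0.


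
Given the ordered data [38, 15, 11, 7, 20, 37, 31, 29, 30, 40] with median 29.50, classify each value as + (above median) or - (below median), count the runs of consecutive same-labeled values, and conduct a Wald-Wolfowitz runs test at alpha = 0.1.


Step 1: Compute median = 29.50; label A = above, B = below.
Labels in order: ABBBBAABAA  (n_A = 5, n_B = 5)
Step 2: Count runs R = 5.
Step 3: Under H0 (random ordering), E[R] = 2*n_A*n_B/(n_A+n_B) + 1 = 2*5*5/10 + 1 = 6.0000.
        Var[R] = 2*n_A*n_B*(2*n_A*n_B - n_A - n_B) / ((n_A+n_B)^2 * (n_A+n_B-1)) = 2000/900 = 2.2222.
        SD[R] = 1.4907.
Step 4: Continuity-corrected z = (R + 0.5 - E[R]) / SD[R] = (5 + 0.5 - 6.0000) / 1.4907 = -0.3354.
Step 5: Two-sided p-value via normal approximation = 2*(1 - Phi(|z|)) = 0.737316.
Step 6: alpha = 0.1. fail to reject H0.

R = 5, z = -0.3354, p = 0.737316, fail to reject H0.


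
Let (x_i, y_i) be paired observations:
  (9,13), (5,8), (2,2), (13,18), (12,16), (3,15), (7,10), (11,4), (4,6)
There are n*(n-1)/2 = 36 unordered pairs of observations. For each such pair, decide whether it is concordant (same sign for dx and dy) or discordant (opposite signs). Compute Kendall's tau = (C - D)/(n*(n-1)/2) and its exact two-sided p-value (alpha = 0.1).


Step 1: Enumerate the 36 unordered pairs (i,j) with i<j and classify each by sign(x_j-x_i) * sign(y_j-y_i).
  (1,2):dx=-4,dy=-5->C; (1,3):dx=-7,dy=-11->C; (1,4):dx=+4,dy=+5->C; (1,5):dx=+3,dy=+3->C
  (1,6):dx=-6,dy=+2->D; (1,7):dx=-2,dy=-3->C; (1,8):dx=+2,dy=-9->D; (1,9):dx=-5,dy=-7->C
  (2,3):dx=-3,dy=-6->C; (2,4):dx=+8,dy=+10->C; (2,5):dx=+7,dy=+8->C; (2,6):dx=-2,dy=+7->D
  (2,7):dx=+2,dy=+2->C; (2,8):dx=+6,dy=-4->D; (2,9):dx=-1,dy=-2->C; (3,4):dx=+11,dy=+16->C
  (3,5):dx=+10,dy=+14->C; (3,6):dx=+1,dy=+13->C; (3,7):dx=+5,dy=+8->C; (3,8):dx=+9,dy=+2->C
  (3,9):dx=+2,dy=+4->C; (4,5):dx=-1,dy=-2->C; (4,6):dx=-10,dy=-3->C; (4,7):dx=-6,dy=-8->C
  (4,8):dx=-2,dy=-14->C; (4,9):dx=-9,dy=-12->C; (5,6):dx=-9,dy=-1->C; (5,7):dx=-5,dy=-6->C
  (5,8):dx=-1,dy=-12->C; (5,9):dx=-8,dy=-10->C; (6,7):dx=+4,dy=-5->D; (6,8):dx=+8,dy=-11->D
  (6,9):dx=+1,dy=-9->D; (7,8):dx=+4,dy=-6->D; (7,9):dx=-3,dy=-4->C; (8,9):dx=-7,dy=+2->D
Step 2: C = 27, D = 9, total pairs = 36.
Step 3: tau = (C - D)/(n(n-1)/2) = (27 - 9)/36 = 0.500000.
Step 4: Exact two-sided p-value (enumerate n! = 362880 permutations of y under H0): p = 0.075176.
Step 5: alpha = 0.1. reject H0.

tau_b = 0.5000 (C=27, D=9), p = 0.075176, reject H0.


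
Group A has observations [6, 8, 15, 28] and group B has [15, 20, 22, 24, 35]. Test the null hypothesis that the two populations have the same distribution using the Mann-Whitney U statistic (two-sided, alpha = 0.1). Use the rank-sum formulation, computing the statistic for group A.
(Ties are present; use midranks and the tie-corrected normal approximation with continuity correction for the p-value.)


Step 1: Combine and sort all 9 observations; assign midranks.
sorted (value, group): (6,X), (8,X), (15,X), (15,Y), (20,Y), (22,Y), (24,Y), (28,X), (35,Y)
ranks: 6->1, 8->2, 15->3.5, 15->3.5, 20->5, 22->6, 24->7, 28->8, 35->9
Step 2: Rank sum for X: R1 = 1 + 2 + 3.5 + 8 = 14.5.
Step 3: U_X = R1 - n1(n1+1)/2 = 14.5 - 4*5/2 = 14.5 - 10 = 4.5.
       U_Y = n1*n2 - U_X = 20 - 4.5 = 15.5.
Step 4: Ties are present, so use the tie-corrected normal approximation (with continuity correction) for the p-value.
Step 5: p-value = 0.218742; compare to alpha = 0.1. fail to reject H0.

U_X = 4.5, p = 0.218742, fail to reject H0 at alpha = 0.1.


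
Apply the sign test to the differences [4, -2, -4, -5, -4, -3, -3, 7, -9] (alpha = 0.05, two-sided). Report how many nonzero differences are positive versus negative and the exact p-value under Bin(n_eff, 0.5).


Step 1: Discard zero differences. Original n = 9; n_eff = number of nonzero differences = 9.
Nonzero differences (with sign): +4, -2, -4, -5, -4, -3, -3, +7, -9
Step 2: Count signs: positive = 2, negative = 7.
Step 3: Under H0: P(positive) = 0.5, so the number of positives S ~ Bin(9, 0.5).
Step 4: Two-sided exact p-value = sum of Bin(9,0.5) probabilities at or below the observed probability = 0.179688.
Step 5: alpha = 0.05. fail to reject H0.

n_eff = 9, pos = 2, neg = 7, p = 0.179688, fail to reject H0.


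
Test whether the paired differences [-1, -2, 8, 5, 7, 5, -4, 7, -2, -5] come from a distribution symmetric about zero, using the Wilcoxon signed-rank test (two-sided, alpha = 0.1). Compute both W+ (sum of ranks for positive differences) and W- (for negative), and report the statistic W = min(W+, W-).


Step 1: Drop any zero differences (none here) and take |d_i|.
|d| = [1, 2, 8, 5, 7, 5, 4, 7, 2, 5]
Step 2: Midrank |d_i| (ties get averaged ranks).
ranks: |1|->1, |2|->2.5, |8|->10, |5|->6, |7|->8.5, |5|->6, |4|->4, |7|->8.5, |2|->2.5, |5|->6
Step 3: Attach original signs; sum ranks with positive sign and with negative sign.
W+ = 10 + 6 + 8.5 + 6 + 8.5 = 39
W- = 1 + 2.5 + 4 + 2.5 + 6 = 16
(Check: W+ + W- = 55 should equal n(n+1)/2 = 55.)
Step 4: Test statistic W = min(W+, W-) = 16.
Step 5: Ties in |d|, so use the tie-corrected normal approximation.
        E[W] = n(n+1)/4 = 10*11/4 = 27.5.
        Tie groups: |d|=2 (t=2), |d|=5 (t=3), |d|=7 (t=2); sum(t^3 - t) = 36.
        Var[W] = n(n+1)(2n+1)/24 - sum(t^3-t)/48 = 2310/24 - 36/48 = 95.5.
        z = (W - E[W]) / sqrt(Var[W]) = (16 - 27.5) / 9.7724 = -1.1768.
        Two-sided p = 2*Phi(z) = 0.239282.
Step 6: alpha = 0.1. fail to reject H0.

W+ = 39, W- = 16, W = min = 16, p = 0.239282, fail to reject H0.


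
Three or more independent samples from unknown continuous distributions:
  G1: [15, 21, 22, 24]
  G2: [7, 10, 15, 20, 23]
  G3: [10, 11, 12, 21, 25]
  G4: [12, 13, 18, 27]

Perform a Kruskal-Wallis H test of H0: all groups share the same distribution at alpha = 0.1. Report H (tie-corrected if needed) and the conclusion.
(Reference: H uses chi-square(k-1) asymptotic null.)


Step 1: Combine all N = 18 observations and assign midranks.
sorted (value, group, rank): (7,G2,1), (10,G2,2.5), (10,G3,2.5), (11,G3,4), (12,G3,5.5), (12,G4,5.5), (13,G4,7), (15,G1,8.5), (15,G2,8.5), (18,G4,10), (20,G2,11), (21,G1,12.5), (21,G3,12.5), (22,G1,14), (23,G2,15), (24,G1,16), (25,G3,17), (27,G4,18)
Step 2: Sum ranks within each group.
R_1 = 51 (n_1 = 4)
R_2 = 38 (n_2 = 5)
R_3 = 41.5 (n_3 = 5)
R_4 = 40.5 (n_4 = 4)
Step 3: H = 12/(N(N+1)) * sum(R_i^2/n_i) - 3(N+1)
     = 12/(18*19) * (51^2/4 + 38^2/5 + 41.5^2/5 + 40.5^2/4) - 3*19
     = 0.035088 * 1693.56 - 57
     = 2.423246.
Step 4: Ties present; correction factor C = 1 - 24/(18^3 - 18) = 0.995872. Corrected H = 2.423246 / 0.995872 = 2.433290.
Step 5: Under H0, H ~ chi^2(3); p-value = 0.487468.
Step 6: alpha = 0.1. fail to reject H0.

H = 2.4333, df = 3, p = 0.487468, fail to reject H0.


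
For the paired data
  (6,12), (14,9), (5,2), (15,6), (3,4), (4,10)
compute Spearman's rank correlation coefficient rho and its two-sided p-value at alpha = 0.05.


Step 1: Rank x and y separately (midranks; no ties here).
rank(x): 6->4, 14->5, 5->3, 15->6, 3->1, 4->2
rank(y): 12->6, 9->4, 2->1, 6->3, 4->2, 10->5
Step 2: d_i = R_x(i) - R_y(i); compute d_i^2.
  (4-6)^2=4, (5-4)^2=1, (3-1)^2=4, (6-3)^2=9, (1-2)^2=1, (2-5)^2=9
sum(d^2) = 28.
Step 3: rho = 1 - 6*28 / (6*(6^2 - 1)) = 1 - 168/210 = 0.200000.
Step 4: Under H0, t = rho * sqrt((n-2)/(1-rho^2)) = 0.4082 ~ t(4).
Step 5: Two-sided p-value from the t-distribution with 4 df = 0.704000.
Step 6: alpha = 0.05. fail to reject H0.

rho = 0.2000, p = 0.704000, fail to reject H0 at alpha = 0.05.


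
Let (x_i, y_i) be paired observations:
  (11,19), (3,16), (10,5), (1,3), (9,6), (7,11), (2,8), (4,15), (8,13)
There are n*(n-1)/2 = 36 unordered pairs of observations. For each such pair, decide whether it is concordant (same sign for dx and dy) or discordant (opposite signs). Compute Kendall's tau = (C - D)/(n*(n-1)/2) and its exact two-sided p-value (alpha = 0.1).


Step 1: Enumerate the 36 unordered pairs (i,j) with i<j and classify each by sign(x_j-x_i) * sign(y_j-y_i).
  (1,2):dx=-8,dy=-3->C; (1,3):dx=-1,dy=-14->C; (1,4):dx=-10,dy=-16->C; (1,5):dx=-2,dy=-13->C
  (1,6):dx=-4,dy=-8->C; (1,7):dx=-9,dy=-11->C; (1,8):dx=-7,dy=-4->C; (1,9):dx=-3,dy=-6->C
  (2,3):dx=+7,dy=-11->D; (2,4):dx=-2,dy=-13->C; (2,5):dx=+6,dy=-10->D; (2,6):dx=+4,dy=-5->D
  (2,7):dx=-1,dy=-8->C; (2,8):dx=+1,dy=-1->D; (2,9):dx=+5,dy=-3->D; (3,4):dx=-9,dy=-2->C
  (3,5):dx=-1,dy=+1->D; (3,6):dx=-3,dy=+6->D; (3,7):dx=-8,dy=+3->D; (3,8):dx=-6,dy=+10->D
  (3,9):dx=-2,dy=+8->D; (4,5):dx=+8,dy=+3->C; (4,6):dx=+6,dy=+8->C; (4,7):dx=+1,dy=+5->C
  (4,8):dx=+3,dy=+12->C; (4,9):dx=+7,dy=+10->C; (5,6):dx=-2,dy=+5->D; (5,7):dx=-7,dy=+2->D
  (5,8):dx=-5,dy=+9->D; (5,9):dx=-1,dy=+7->D; (6,7):dx=-5,dy=-3->C; (6,8):dx=-3,dy=+4->D
  (6,9):dx=+1,dy=+2->C; (7,8):dx=+2,dy=+7->C; (7,9):dx=+6,dy=+5->C; (8,9):dx=+4,dy=-2->D
Step 2: C = 20, D = 16, total pairs = 36.
Step 3: tau = (C - D)/(n(n-1)/2) = (20 - 16)/36 = 0.111111.
Step 4: Exact two-sided p-value (enumerate n! = 362880 permutations of y under H0): p = 0.761414.
Step 5: alpha = 0.1. fail to reject H0.

tau_b = 0.1111 (C=20, D=16), p = 0.761414, fail to reject H0.


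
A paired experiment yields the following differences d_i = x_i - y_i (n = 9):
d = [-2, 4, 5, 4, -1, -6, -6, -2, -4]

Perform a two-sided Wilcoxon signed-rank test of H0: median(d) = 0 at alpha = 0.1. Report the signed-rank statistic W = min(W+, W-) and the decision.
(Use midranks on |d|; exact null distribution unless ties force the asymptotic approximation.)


Step 1: Drop any zero differences (none here) and take |d_i|.
|d| = [2, 4, 5, 4, 1, 6, 6, 2, 4]
Step 2: Midrank |d_i| (ties get averaged ranks).
ranks: |2|->2.5, |4|->5, |5|->7, |4|->5, |1|->1, |6|->8.5, |6|->8.5, |2|->2.5, |4|->5
Step 3: Attach original signs; sum ranks with positive sign and with negative sign.
W+ = 5 + 7 + 5 = 17
W- = 2.5 + 1 + 8.5 + 8.5 + 2.5 + 5 = 28
(Check: W+ + W- = 45 should equal n(n+1)/2 = 45.)
Step 4: Test statistic W = min(W+, W-) = 17.
Step 5: Ties in |d|, so use the tie-corrected normal approximation.
        E[W] = n(n+1)/4 = 9*10/4 = 22.5.
        Tie groups: |d|=2 (t=2), |d|=4 (t=3), |d|=6 (t=2); sum(t^3 - t) = 36.
        Var[W] = n(n+1)(2n+1)/24 - sum(t^3-t)/48 = 1710/24 - 36/48 = 70.5.
        z = (W - E[W]) / sqrt(Var[W]) = (17 - 22.5) / 8.3964 = -0.6550.
        Two-sided p = 2*Phi(z) = 0.512442.
Step 6: alpha = 0.1. fail to reject H0.

W+ = 17, W- = 28, W = min = 17, p = 0.512442, fail to reject H0.


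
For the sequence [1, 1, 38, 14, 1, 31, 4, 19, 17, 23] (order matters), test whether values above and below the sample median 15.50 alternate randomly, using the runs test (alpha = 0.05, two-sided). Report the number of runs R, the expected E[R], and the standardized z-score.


Step 1: Compute median = 15.50; label A = above, B = below.
Labels in order: BBABBABAAA  (n_A = 5, n_B = 5)
Step 2: Count runs R = 6.
Step 3: Under H0 (random ordering), E[R] = 2*n_A*n_B/(n_A+n_B) + 1 = 2*5*5/10 + 1 = 6.0000.
        Var[R] = 2*n_A*n_B*(2*n_A*n_B - n_A - n_B) / ((n_A+n_B)^2 * (n_A+n_B-1)) = 2000/900 = 2.2222.
        SD[R] = 1.4907.
Step 4: R = E[R], so z = 0 with no continuity correction.
Step 5: Two-sided p-value via normal approximation = 2*(1 - Phi(|z|)) = 1.000000.
Step 6: alpha = 0.05. fail to reject H0.

R = 6, z = 0.0000, p = 1.000000, fail to reject H0.


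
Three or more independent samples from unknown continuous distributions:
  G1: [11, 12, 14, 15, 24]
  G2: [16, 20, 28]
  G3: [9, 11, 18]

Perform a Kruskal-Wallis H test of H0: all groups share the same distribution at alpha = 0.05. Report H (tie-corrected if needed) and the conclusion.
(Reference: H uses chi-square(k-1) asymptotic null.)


Step 1: Combine all N = 11 observations and assign midranks.
sorted (value, group, rank): (9,G3,1), (11,G1,2.5), (11,G3,2.5), (12,G1,4), (14,G1,5), (15,G1,6), (16,G2,7), (18,G3,8), (20,G2,9), (24,G1,10), (28,G2,11)
Step 2: Sum ranks within each group.
R_1 = 27.5 (n_1 = 5)
R_2 = 27 (n_2 = 3)
R_3 = 11.5 (n_3 = 3)
Step 3: H = 12/(N(N+1)) * sum(R_i^2/n_i) - 3(N+1)
     = 12/(11*12) * (27.5^2/5 + 27^2/3 + 11.5^2/3) - 3*12
     = 0.090909 * 438.333 - 36
     = 3.848485.
Step 4: Ties present; correction factor C = 1 - 6/(11^3 - 11) = 0.995455. Corrected H = 3.848485 / 0.995455 = 3.866058.
Step 5: Under H0, H ~ chi^2(2); p-value = 0.144709.
Step 6: alpha = 0.05. fail to reject H0.

H = 3.8661, df = 2, p = 0.144709, fail to reject H0.


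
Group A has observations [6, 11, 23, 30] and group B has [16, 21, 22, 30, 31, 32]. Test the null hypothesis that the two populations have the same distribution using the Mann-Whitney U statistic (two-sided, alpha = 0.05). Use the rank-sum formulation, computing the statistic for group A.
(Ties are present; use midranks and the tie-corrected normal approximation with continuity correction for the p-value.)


Step 1: Combine and sort all 10 observations; assign midranks.
sorted (value, group): (6,X), (11,X), (16,Y), (21,Y), (22,Y), (23,X), (30,X), (30,Y), (31,Y), (32,Y)
ranks: 6->1, 11->2, 16->3, 21->4, 22->5, 23->6, 30->7.5, 30->7.5, 31->9, 32->10
Step 2: Rank sum for X: R1 = 1 + 2 + 6 + 7.5 = 16.5.
Step 3: U_X = R1 - n1(n1+1)/2 = 16.5 - 4*5/2 = 16.5 - 10 = 6.5.
       U_Y = n1*n2 - U_X = 24 - 6.5 = 17.5.
Step 4: Ties are present, so use the tie-corrected normal approximation (with continuity correction) for the p-value.
Step 5: p-value = 0.284958; compare to alpha = 0.05. fail to reject H0.

U_X = 6.5, p = 0.284958, fail to reject H0 at alpha = 0.05.


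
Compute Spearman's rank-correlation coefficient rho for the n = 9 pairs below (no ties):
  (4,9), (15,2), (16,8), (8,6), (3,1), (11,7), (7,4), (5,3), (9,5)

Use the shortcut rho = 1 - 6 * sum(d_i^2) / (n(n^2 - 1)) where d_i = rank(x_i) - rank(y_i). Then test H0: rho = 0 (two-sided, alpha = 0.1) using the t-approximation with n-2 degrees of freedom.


Step 1: Rank x and y separately (midranks; no ties here).
rank(x): 4->2, 15->8, 16->9, 8->5, 3->1, 11->7, 7->4, 5->3, 9->6
rank(y): 9->9, 2->2, 8->8, 6->6, 1->1, 7->7, 4->4, 3->3, 5->5
Step 2: d_i = R_x(i) - R_y(i); compute d_i^2.
  (2-9)^2=49, (8-2)^2=36, (9-8)^2=1, (5-6)^2=1, (1-1)^2=0, (7-7)^2=0, (4-4)^2=0, (3-3)^2=0, (6-5)^2=1
sum(d^2) = 88.
Step 3: rho = 1 - 6*88 / (9*(9^2 - 1)) = 1 - 528/720 = 0.266667.
Step 4: Under H0, t = rho * sqrt((n-2)/(1-rho^2)) = 0.7320 ~ t(7).
Step 5: Two-sided p-value from the t-distribution with 7 df = 0.487922.
Step 6: alpha = 0.1. fail to reject H0.

rho = 0.2667, p = 0.487922, fail to reject H0 at alpha = 0.1.


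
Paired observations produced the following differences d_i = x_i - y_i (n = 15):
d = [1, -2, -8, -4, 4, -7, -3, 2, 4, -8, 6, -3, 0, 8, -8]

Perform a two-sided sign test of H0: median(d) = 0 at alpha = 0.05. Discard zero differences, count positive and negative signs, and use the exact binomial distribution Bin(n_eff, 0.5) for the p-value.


Step 1: Discard zero differences. Original n = 15; n_eff = number of nonzero differences = 14.
Nonzero differences (with sign): +1, -2, -8, -4, +4, -7, -3, +2, +4, -8, +6, -3, +8, -8
Step 2: Count signs: positive = 6, negative = 8.
Step 3: Under H0: P(positive) = 0.5, so the number of positives S ~ Bin(14, 0.5).
Step 4: Two-sided exact p-value = sum of Bin(14,0.5) probabilities at or below the observed probability = 0.790527.
Step 5: alpha = 0.05. fail to reject H0.

n_eff = 14, pos = 6, neg = 8, p = 0.790527, fail to reject H0.


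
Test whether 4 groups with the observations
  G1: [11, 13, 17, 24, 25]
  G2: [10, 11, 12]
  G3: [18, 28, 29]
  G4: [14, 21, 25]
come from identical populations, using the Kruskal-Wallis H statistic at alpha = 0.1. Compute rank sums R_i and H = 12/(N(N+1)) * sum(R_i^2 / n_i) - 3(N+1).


Step 1: Combine all N = 14 observations and assign midranks.
sorted (value, group, rank): (10,G2,1), (11,G1,2.5), (11,G2,2.5), (12,G2,4), (13,G1,5), (14,G4,6), (17,G1,7), (18,G3,8), (21,G4,9), (24,G1,10), (25,G1,11.5), (25,G4,11.5), (28,G3,13), (29,G3,14)
Step 2: Sum ranks within each group.
R_1 = 36 (n_1 = 5)
R_2 = 7.5 (n_2 = 3)
R_3 = 35 (n_3 = 3)
R_4 = 26.5 (n_4 = 3)
Step 3: H = 12/(N(N+1)) * sum(R_i^2/n_i) - 3(N+1)
     = 12/(14*15) * (36^2/5 + 7.5^2/3 + 35^2/3 + 26.5^2/3) - 3*15
     = 0.057143 * 920.367 - 45
     = 7.592381.
Step 4: Ties present; correction factor C = 1 - 12/(14^3 - 14) = 0.995604. Corrected H = 7.592381 / 0.995604 = 7.625901.
Step 5: Under H0, H ~ chi^2(3); p-value = 0.054410.
Step 6: alpha = 0.1. reject H0.

H = 7.6259, df = 3, p = 0.054410, reject H0.


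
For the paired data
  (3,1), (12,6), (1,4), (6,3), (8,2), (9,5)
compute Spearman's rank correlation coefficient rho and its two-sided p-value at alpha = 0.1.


Step 1: Rank x and y separately (midranks; no ties here).
rank(x): 3->2, 12->6, 1->1, 6->3, 8->4, 9->5
rank(y): 1->1, 6->6, 4->4, 3->3, 2->2, 5->5
Step 2: d_i = R_x(i) - R_y(i); compute d_i^2.
  (2-1)^2=1, (6-6)^2=0, (1-4)^2=9, (3-3)^2=0, (4-2)^2=4, (5-5)^2=0
sum(d^2) = 14.
Step 3: rho = 1 - 6*14 / (6*(6^2 - 1)) = 1 - 84/210 = 0.600000.
Step 4: Under H0, t = rho * sqrt((n-2)/(1-rho^2)) = 1.5000 ~ t(4).
Step 5: Two-sided p-value from the t-distribution with 4 df = 0.208000.
Step 6: alpha = 0.1. fail to reject H0.

rho = 0.6000, p = 0.208000, fail to reject H0 at alpha = 0.1.


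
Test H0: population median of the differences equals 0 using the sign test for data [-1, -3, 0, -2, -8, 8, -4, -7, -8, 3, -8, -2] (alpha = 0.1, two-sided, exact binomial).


Step 1: Discard zero differences. Original n = 12; n_eff = number of nonzero differences = 11.
Nonzero differences (with sign): -1, -3, -2, -8, +8, -4, -7, -8, +3, -8, -2
Step 2: Count signs: positive = 2, negative = 9.
Step 3: Under H0: P(positive) = 0.5, so the number of positives S ~ Bin(11, 0.5).
Step 4: Two-sided exact p-value = sum of Bin(11,0.5) probabilities at or below the observed probability = 0.065430.
Step 5: alpha = 0.1. reject H0.

n_eff = 11, pos = 2, neg = 9, p = 0.065430, reject H0.


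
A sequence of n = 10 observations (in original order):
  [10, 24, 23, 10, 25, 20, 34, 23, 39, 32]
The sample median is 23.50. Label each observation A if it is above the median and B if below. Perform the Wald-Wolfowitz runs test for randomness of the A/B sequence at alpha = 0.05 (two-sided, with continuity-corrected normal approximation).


Step 1: Compute median = 23.50; label A = above, B = below.
Labels in order: BABBABABAA  (n_A = 5, n_B = 5)
Step 2: Count runs R = 8.
Step 3: Under H0 (random ordering), E[R] = 2*n_A*n_B/(n_A+n_B) + 1 = 2*5*5/10 + 1 = 6.0000.
        Var[R] = 2*n_A*n_B*(2*n_A*n_B - n_A - n_B) / ((n_A+n_B)^2 * (n_A+n_B-1)) = 2000/900 = 2.2222.
        SD[R] = 1.4907.
Step 4: Continuity-corrected z = (R - 0.5 - E[R]) / SD[R] = (8 - 0.5 - 6.0000) / 1.4907 = 1.0062.
Step 5: Two-sided p-value via normal approximation = 2*(1 - Phi(|z|)) = 0.314305.
Step 6: alpha = 0.05. fail to reject H0.

R = 8, z = 1.0062, p = 0.314305, fail to reject H0.


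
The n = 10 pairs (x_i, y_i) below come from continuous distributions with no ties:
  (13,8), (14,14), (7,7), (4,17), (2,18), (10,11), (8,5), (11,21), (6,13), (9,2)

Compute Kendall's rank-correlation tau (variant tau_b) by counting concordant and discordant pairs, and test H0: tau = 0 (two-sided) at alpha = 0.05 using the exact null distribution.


Step 1: Enumerate the 45 unordered pairs (i,j) with i<j and classify each by sign(x_j-x_i) * sign(y_j-y_i).
  (1,2):dx=+1,dy=+6->C; (1,3):dx=-6,dy=-1->C; (1,4):dx=-9,dy=+9->D; (1,5):dx=-11,dy=+10->D
  (1,6):dx=-3,dy=+3->D; (1,7):dx=-5,dy=-3->C; (1,8):dx=-2,dy=+13->D; (1,9):dx=-7,dy=+5->D
  (1,10):dx=-4,dy=-6->C; (2,3):dx=-7,dy=-7->C; (2,4):dx=-10,dy=+3->D; (2,5):dx=-12,dy=+4->D
  (2,6):dx=-4,dy=-3->C; (2,7):dx=-6,dy=-9->C; (2,8):dx=-3,dy=+7->D; (2,9):dx=-8,dy=-1->C
  (2,10):dx=-5,dy=-12->C; (3,4):dx=-3,dy=+10->D; (3,5):dx=-5,dy=+11->D; (3,6):dx=+3,dy=+4->C
  (3,7):dx=+1,dy=-2->D; (3,8):dx=+4,dy=+14->C; (3,9):dx=-1,dy=+6->D; (3,10):dx=+2,dy=-5->D
  (4,5):dx=-2,dy=+1->D; (4,6):dx=+6,dy=-6->D; (4,7):dx=+4,dy=-12->D; (4,8):dx=+7,dy=+4->C
  (4,9):dx=+2,dy=-4->D; (4,10):dx=+5,dy=-15->D; (5,6):dx=+8,dy=-7->D; (5,7):dx=+6,dy=-13->D
  (5,8):dx=+9,dy=+3->C; (5,9):dx=+4,dy=-5->D; (5,10):dx=+7,dy=-16->D; (6,7):dx=-2,dy=-6->C
  (6,8):dx=+1,dy=+10->C; (6,9):dx=-4,dy=+2->D; (6,10):dx=-1,dy=-9->C; (7,8):dx=+3,dy=+16->C
  (7,9):dx=-2,dy=+8->D; (7,10):dx=+1,dy=-3->D; (8,9):dx=-5,dy=-8->C; (8,10):dx=-2,dy=-19->C
  (9,10):dx=+3,dy=-11->D
Step 2: C = 19, D = 26, total pairs = 45.
Step 3: tau = (C - D)/(n(n-1)/2) = (19 - 26)/45 = -0.155556.
Step 4: Exact two-sided p-value (enumerate n! = 3628800 permutations of y under H0): p = 0.600654.
Step 5: alpha = 0.05. fail to reject H0.

tau_b = -0.1556 (C=19, D=26), p = 0.600654, fail to reject H0.


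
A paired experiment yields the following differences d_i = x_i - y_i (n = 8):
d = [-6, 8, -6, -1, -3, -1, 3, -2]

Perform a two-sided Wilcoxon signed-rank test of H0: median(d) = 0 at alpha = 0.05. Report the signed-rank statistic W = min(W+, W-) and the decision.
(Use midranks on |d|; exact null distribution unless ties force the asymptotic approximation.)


Step 1: Drop any zero differences (none here) and take |d_i|.
|d| = [6, 8, 6, 1, 3, 1, 3, 2]
Step 2: Midrank |d_i| (ties get averaged ranks).
ranks: |6|->6.5, |8|->8, |6|->6.5, |1|->1.5, |3|->4.5, |1|->1.5, |3|->4.5, |2|->3
Step 3: Attach original signs; sum ranks with positive sign and with negative sign.
W+ = 8 + 4.5 = 12.5
W- = 6.5 + 6.5 + 1.5 + 4.5 + 1.5 + 3 = 23.5
(Check: W+ + W- = 36 should equal n(n+1)/2 = 36.)
Step 4: Test statistic W = min(W+, W-) = 12.5.
Step 5: Ties in |d|, so use the tie-corrected normal approximation.
        E[W] = n(n+1)/4 = 8*9/4 = 18.
        Tie groups: |d|=1 (t=2), |d|=3 (t=2), |d|=6 (t=2); sum(t^3 - t) = 18.
        Var[W] = n(n+1)(2n+1)/24 - sum(t^3-t)/48 = 1224/24 - 18/48 = 50.625.
        z = (W - E[W]) / sqrt(Var[W]) = (12.5 - 18) / 7.1151 = -0.7730.
        Two-sided p = 2*Phi(z) = 0.439522.
Step 6: alpha = 0.05. fail to reject H0.

W+ = 12.5, W- = 23.5, W = min = 12.5, p = 0.439522, fail to reject H0.


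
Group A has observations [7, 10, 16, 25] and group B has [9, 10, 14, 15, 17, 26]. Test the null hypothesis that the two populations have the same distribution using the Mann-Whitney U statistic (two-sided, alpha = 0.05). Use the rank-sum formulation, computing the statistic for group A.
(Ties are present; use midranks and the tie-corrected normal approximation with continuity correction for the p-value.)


Step 1: Combine and sort all 10 observations; assign midranks.
sorted (value, group): (7,X), (9,Y), (10,X), (10,Y), (14,Y), (15,Y), (16,X), (17,Y), (25,X), (26,Y)
ranks: 7->1, 9->2, 10->3.5, 10->3.5, 14->5, 15->6, 16->7, 17->8, 25->9, 26->10
Step 2: Rank sum for X: R1 = 1 + 3.5 + 7 + 9 = 20.5.
Step 3: U_X = R1 - n1(n1+1)/2 = 20.5 - 4*5/2 = 20.5 - 10 = 10.5.
       U_Y = n1*n2 - U_X = 24 - 10.5 = 13.5.
Step 4: Ties are present, so use the tie-corrected normal approximation (with continuity correction) for the p-value.
Step 5: p-value = 0.830664; compare to alpha = 0.05. fail to reject H0.

U_X = 10.5, p = 0.830664, fail to reject H0 at alpha = 0.05.


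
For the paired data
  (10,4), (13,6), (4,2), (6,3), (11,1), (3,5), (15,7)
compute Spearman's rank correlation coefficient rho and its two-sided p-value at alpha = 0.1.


Step 1: Rank x and y separately (midranks; no ties here).
rank(x): 10->4, 13->6, 4->2, 6->3, 11->5, 3->1, 15->7
rank(y): 4->4, 6->6, 2->2, 3->3, 1->1, 5->5, 7->7
Step 2: d_i = R_x(i) - R_y(i); compute d_i^2.
  (4-4)^2=0, (6-6)^2=0, (2-2)^2=0, (3-3)^2=0, (5-1)^2=16, (1-5)^2=16, (7-7)^2=0
sum(d^2) = 32.
Step 3: rho = 1 - 6*32 / (7*(7^2 - 1)) = 1 - 192/336 = 0.428571.
Step 4: Under H0, t = rho * sqrt((n-2)/(1-rho^2)) = 1.0607 ~ t(5).
Step 5: Two-sided p-value from the t-distribution with 5 df = 0.337368.
Step 6: alpha = 0.1. fail to reject H0.

rho = 0.4286, p = 0.337368, fail to reject H0 at alpha = 0.1.


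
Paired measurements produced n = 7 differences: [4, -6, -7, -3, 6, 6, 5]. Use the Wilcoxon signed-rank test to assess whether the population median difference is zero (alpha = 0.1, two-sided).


Step 1: Drop any zero differences (none here) and take |d_i|.
|d| = [4, 6, 7, 3, 6, 6, 5]
Step 2: Midrank |d_i| (ties get averaged ranks).
ranks: |4|->2, |6|->5, |7|->7, |3|->1, |6|->5, |6|->5, |5|->3
Step 3: Attach original signs; sum ranks with positive sign and with negative sign.
W+ = 2 + 5 + 5 + 3 = 15
W- = 5 + 7 + 1 = 13
(Check: W+ + W- = 28 should equal n(n+1)/2 = 28.)
Step 4: Test statistic W = min(W+, W-) = 13.
Step 5: Ties in |d|, so use the tie-corrected normal approximation.
        E[W] = n(n+1)/4 = 7*8/4 = 14.
        Tie groups: |d|=6 (t=3); sum(t^3 - t) = 24.
        Var[W] = n(n+1)(2n+1)/24 - sum(t^3-t)/48 = 840/24 - 24/48 = 34.5.
        z = (W - E[W]) / sqrt(Var[W]) = (13 - 14) / 5.8737 = -0.1703.
        Two-sided p = 2*Phi(z) = 0.864813.
Step 6: alpha = 0.1. fail to reject H0.

W+ = 15, W- = 13, W = min = 13, p = 0.864813, fail to reject H0.


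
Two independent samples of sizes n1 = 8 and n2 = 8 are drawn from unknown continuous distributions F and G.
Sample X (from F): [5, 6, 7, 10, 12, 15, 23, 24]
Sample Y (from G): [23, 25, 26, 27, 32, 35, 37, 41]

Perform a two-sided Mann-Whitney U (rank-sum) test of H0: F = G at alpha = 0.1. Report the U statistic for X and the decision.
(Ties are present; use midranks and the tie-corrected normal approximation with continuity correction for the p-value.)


Step 1: Combine and sort all 16 observations; assign midranks.
sorted (value, group): (5,X), (6,X), (7,X), (10,X), (12,X), (15,X), (23,X), (23,Y), (24,X), (25,Y), (26,Y), (27,Y), (32,Y), (35,Y), (37,Y), (41,Y)
ranks: 5->1, 6->2, 7->3, 10->4, 12->5, 15->6, 23->7.5, 23->7.5, 24->9, 25->10, 26->11, 27->12, 32->13, 35->14, 37->15, 41->16
Step 2: Rank sum for X: R1 = 1 + 2 + 3 + 4 + 5 + 6 + 7.5 + 9 = 37.5.
Step 3: U_X = R1 - n1(n1+1)/2 = 37.5 - 8*9/2 = 37.5 - 36 = 1.5.
       U_Y = n1*n2 - U_X = 64 - 1.5 = 62.5.
Step 4: Ties are present, so use the tie-corrected normal approximation (with continuity correction) for the p-value.
Step 5: p-value = 0.001616; compare to alpha = 0.1. reject H0.

U_X = 1.5, p = 0.001616, reject H0 at alpha = 0.1.


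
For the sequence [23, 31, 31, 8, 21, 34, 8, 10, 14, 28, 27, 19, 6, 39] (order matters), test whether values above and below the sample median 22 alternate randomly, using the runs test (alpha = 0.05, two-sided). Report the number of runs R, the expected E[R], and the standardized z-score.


Step 1: Compute median = 22; label A = above, B = below.
Labels in order: AAABBABBBAABBA  (n_A = 7, n_B = 7)
Step 2: Count runs R = 7.
Step 3: Under H0 (random ordering), E[R] = 2*n_A*n_B/(n_A+n_B) + 1 = 2*7*7/14 + 1 = 8.0000.
        Var[R] = 2*n_A*n_B*(2*n_A*n_B - n_A - n_B) / ((n_A+n_B)^2 * (n_A+n_B-1)) = 8232/2548 = 3.2308.
        SD[R] = 1.7974.
Step 4: Continuity-corrected z = (R + 0.5 - E[R]) / SD[R] = (7 + 0.5 - 8.0000) / 1.7974 = -0.2782.
Step 5: Two-sided p-value via normal approximation = 2*(1 - Phi(|z|)) = 0.780879.
Step 6: alpha = 0.05. fail to reject H0.

R = 7, z = -0.2782, p = 0.780879, fail to reject H0.


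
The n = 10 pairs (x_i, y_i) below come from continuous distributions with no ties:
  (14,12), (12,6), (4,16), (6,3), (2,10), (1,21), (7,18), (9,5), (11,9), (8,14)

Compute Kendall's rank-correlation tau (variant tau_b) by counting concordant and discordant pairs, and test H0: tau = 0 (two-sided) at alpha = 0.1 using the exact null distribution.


Step 1: Enumerate the 45 unordered pairs (i,j) with i<j and classify each by sign(x_j-x_i) * sign(y_j-y_i).
  (1,2):dx=-2,dy=-6->C; (1,3):dx=-10,dy=+4->D; (1,4):dx=-8,dy=-9->C; (1,5):dx=-12,dy=-2->C
  (1,6):dx=-13,dy=+9->D; (1,7):dx=-7,dy=+6->D; (1,8):dx=-5,dy=-7->C; (1,9):dx=-3,dy=-3->C
  (1,10):dx=-6,dy=+2->D; (2,3):dx=-8,dy=+10->D; (2,4):dx=-6,dy=-3->C; (2,5):dx=-10,dy=+4->D
  (2,6):dx=-11,dy=+15->D; (2,7):dx=-5,dy=+12->D; (2,8):dx=-3,dy=-1->C; (2,9):dx=-1,dy=+3->D
  (2,10):dx=-4,dy=+8->D; (3,4):dx=+2,dy=-13->D; (3,5):dx=-2,dy=-6->C; (3,6):dx=-3,dy=+5->D
  (3,7):dx=+3,dy=+2->C; (3,8):dx=+5,dy=-11->D; (3,9):dx=+7,dy=-7->D; (3,10):dx=+4,dy=-2->D
  (4,5):dx=-4,dy=+7->D; (4,6):dx=-5,dy=+18->D; (4,7):dx=+1,dy=+15->C; (4,8):dx=+3,dy=+2->C
  (4,9):dx=+5,dy=+6->C; (4,10):dx=+2,dy=+11->C; (5,6):dx=-1,dy=+11->D; (5,7):dx=+5,dy=+8->C
  (5,8):dx=+7,dy=-5->D; (5,9):dx=+9,dy=-1->D; (5,10):dx=+6,dy=+4->C; (6,7):dx=+6,dy=-3->D
  (6,8):dx=+8,dy=-16->D; (6,9):dx=+10,dy=-12->D; (6,10):dx=+7,dy=-7->D; (7,8):dx=+2,dy=-13->D
  (7,9):dx=+4,dy=-9->D; (7,10):dx=+1,dy=-4->D; (8,9):dx=+2,dy=+4->C; (8,10):dx=-1,dy=+9->D
  (9,10):dx=-3,dy=+5->D
Step 2: C = 16, D = 29, total pairs = 45.
Step 3: tau = (C - D)/(n(n-1)/2) = (16 - 29)/45 = -0.288889.
Step 4: Exact two-sided p-value (enumerate n! = 3628800 permutations of y under H0): p = 0.291248.
Step 5: alpha = 0.1. fail to reject H0.

tau_b = -0.2889 (C=16, D=29), p = 0.291248, fail to reject H0.


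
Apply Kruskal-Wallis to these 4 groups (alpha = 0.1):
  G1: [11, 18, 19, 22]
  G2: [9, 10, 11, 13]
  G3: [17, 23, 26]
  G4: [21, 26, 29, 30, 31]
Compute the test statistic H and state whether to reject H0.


Step 1: Combine all N = 16 observations and assign midranks.
sorted (value, group, rank): (9,G2,1), (10,G2,2), (11,G1,3.5), (11,G2,3.5), (13,G2,5), (17,G3,6), (18,G1,7), (19,G1,8), (21,G4,9), (22,G1,10), (23,G3,11), (26,G3,12.5), (26,G4,12.5), (29,G4,14), (30,G4,15), (31,G4,16)
Step 2: Sum ranks within each group.
R_1 = 28.5 (n_1 = 4)
R_2 = 11.5 (n_2 = 4)
R_3 = 29.5 (n_3 = 3)
R_4 = 66.5 (n_4 = 5)
Step 3: H = 12/(N(N+1)) * sum(R_i^2/n_i) - 3(N+1)
     = 12/(16*17) * (28.5^2/4 + 11.5^2/4 + 29.5^2/3 + 66.5^2/5) - 3*17
     = 0.044118 * 1410.66 - 51
     = 11.234926.
Step 4: Ties present; correction factor C = 1 - 12/(16^3 - 16) = 0.997059. Corrected H = 11.234926 / 0.997059 = 11.268068.
Step 5: Under H0, H ~ chi^2(3); p-value = 0.010361.
Step 6: alpha = 0.1. reject H0.

H = 11.2681, df = 3, p = 0.010361, reject H0.


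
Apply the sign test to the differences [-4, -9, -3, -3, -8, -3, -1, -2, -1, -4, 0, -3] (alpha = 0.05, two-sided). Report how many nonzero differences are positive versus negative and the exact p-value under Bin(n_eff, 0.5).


Step 1: Discard zero differences. Original n = 12; n_eff = number of nonzero differences = 11.
Nonzero differences (with sign): -4, -9, -3, -3, -8, -3, -1, -2, -1, -4, -3
Step 2: Count signs: positive = 0, negative = 11.
Step 3: Under H0: P(positive) = 0.5, so the number of positives S ~ Bin(11, 0.5).
Step 4: Two-sided exact p-value = sum of Bin(11,0.5) probabilities at or below the observed probability = 0.000977.
Step 5: alpha = 0.05. reject H0.

n_eff = 11, pos = 0, neg = 11, p = 0.000977, reject H0.


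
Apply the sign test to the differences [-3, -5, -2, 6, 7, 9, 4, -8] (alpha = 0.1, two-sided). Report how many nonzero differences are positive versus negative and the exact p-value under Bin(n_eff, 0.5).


Step 1: Discard zero differences. Original n = 8; n_eff = number of nonzero differences = 8.
Nonzero differences (with sign): -3, -5, -2, +6, +7, +9, +4, -8
Step 2: Count signs: positive = 4, negative = 4.
Step 3: Under H0: P(positive) = 0.5, so the number of positives S ~ Bin(8, 0.5).
Step 4: Two-sided exact p-value = sum of Bin(8,0.5) probabilities at or below the observed probability = 1.000000.
Step 5: alpha = 0.1. fail to reject H0.

n_eff = 8, pos = 4, neg = 4, p = 1.000000, fail to reject H0.


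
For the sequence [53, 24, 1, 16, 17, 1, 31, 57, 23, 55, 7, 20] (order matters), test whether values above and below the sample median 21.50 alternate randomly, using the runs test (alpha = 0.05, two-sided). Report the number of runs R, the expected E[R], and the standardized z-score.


Step 1: Compute median = 21.50; label A = above, B = below.
Labels in order: AABBBBAAAABB  (n_A = 6, n_B = 6)
Step 2: Count runs R = 4.
Step 3: Under H0 (random ordering), E[R] = 2*n_A*n_B/(n_A+n_B) + 1 = 2*6*6/12 + 1 = 7.0000.
        Var[R] = 2*n_A*n_B*(2*n_A*n_B - n_A - n_B) / ((n_A+n_B)^2 * (n_A+n_B-1)) = 4320/1584 = 2.7273.
        SD[R] = 1.6514.
Step 4: Continuity-corrected z = (R + 0.5 - E[R]) / SD[R] = (4 + 0.5 - 7.0000) / 1.6514 = -1.5138.
Step 5: Two-sided p-value via normal approximation = 2*(1 - Phi(|z|)) = 0.130070.
Step 6: alpha = 0.05. fail to reject H0.

R = 4, z = -1.5138, p = 0.130070, fail to reject H0.


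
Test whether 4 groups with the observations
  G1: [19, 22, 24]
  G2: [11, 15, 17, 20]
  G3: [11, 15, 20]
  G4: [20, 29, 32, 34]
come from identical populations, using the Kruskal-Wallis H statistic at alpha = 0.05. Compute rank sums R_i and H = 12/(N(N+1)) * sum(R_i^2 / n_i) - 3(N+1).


Step 1: Combine all N = 14 observations and assign midranks.
sorted (value, group, rank): (11,G2,1.5), (11,G3,1.5), (15,G2,3.5), (15,G3,3.5), (17,G2,5), (19,G1,6), (20,G2,8), (20,G3,8), (20,G4,8), (22,G1,10), (24,G1,11), (29,G4,12), (32,G4,13), (34,G4,14)
Step 2: Sum ranks within each group.
R_1 = 27 (n_1 = 3)
R_2 = 18 (n_2 = 4)
R_3 = 13 (n_3 = 3)
R_4 = 47 (n_4 = 4)
Step 3: H = 12/(N(N+1)) * sum(R_i^2/n_i) - 3(N+1)
     = 12/(14*15) * (27^2/3 + 18^2/4 + 13^2/3 + 47^2/4) - 3*15
     = 0.057143 * 932.583 - 45
     = 8.290476.
Step 4: Ties present; correction factor C = 1 - 36/(14^3 - 14) = 0.986813. Corrected H = 8.290476 / 0.986813 = 8.401262.
Step 5: Under H0, H ~ chi^2(3); p-value = 0.038407.
Step 6: alpha = 0.05. reject H0.

H = 8.4013, df = 3, p = 0.038407, reject H0.


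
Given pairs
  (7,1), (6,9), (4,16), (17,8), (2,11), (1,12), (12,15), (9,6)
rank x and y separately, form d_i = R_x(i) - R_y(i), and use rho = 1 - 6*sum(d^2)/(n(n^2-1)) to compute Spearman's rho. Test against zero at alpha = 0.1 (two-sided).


Step 1: Rank x and y separately (midranks; no ties here).
rank(x): 7->5, 6->4, 4->3, 17->8, 2->2, 1->1, 12->7, 9->6
rank(y): 1->1, 9->4, 16->8, 8->3, 11->5, 12->6, 15->7, 6->2
Step 2: d_i = R_x(i) - R_y(i); compute d_i^2.
  (5-1)^2=16, (4-4)^2=0, (3-8)^2=25, (8-3)^2=25, (2-5)^2=9, (1-6)^2=25, (7-7)^2=0, (6-2)^2=16
sum(d^2) = 116.
Step 3: rho = 1 - 6*116 / (8*(8^2 - 1)) = 1 - 696/504 = -0.380952.
Step 4: Under H0, t = rho * sqrt((n-2)/(1-rho^2)) = -1.0092 ~ t(6).
Step 5: Two-sided p-value from the t-distribution with 6 df = 0.351813.
Step 6: alpha = 0.1. fail to reject H0.

rho = -0.3810, p = 0.351813, fail to reject H0 at alpha = 0.1.


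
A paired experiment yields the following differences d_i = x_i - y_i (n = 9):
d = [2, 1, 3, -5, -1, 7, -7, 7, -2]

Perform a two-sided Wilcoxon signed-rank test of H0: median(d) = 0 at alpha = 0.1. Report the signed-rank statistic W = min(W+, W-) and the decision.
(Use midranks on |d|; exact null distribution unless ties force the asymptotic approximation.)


Step 1: Drop any zero differences (none here) and take |d_i|.
|d| = [2, 1, 3, 5, 1, 7, 7, 7, 2]
Step 2: Midrank |d_i| (ties get averaged ranks).
ranks: |2|->3.5, |1|->1.5, |3|->5, |5|->6, |1|->1.5, |7|->8, |7|->8, |7|->8, |2|->3.5
Step 3: Attach original signs; sum ranks with positive sign and with negative sign.
W+ = 3.5 + 1.5 + 5 + 8 + 8 = 26
W- = 6 + 1.5 + 8 + 3.5 = 19
(Check: W+ + W- = 45 should equal n(n+1)/2 = 45.)
Step 4: Test statistic W = min(W+, W-) = 19.
Step 5: Ties in |d|, so use the tie-corrected normal approximation.
        E[W] = n(n+1)/4 = 9*10/4 = 22.5.
        Tie groups: |d|=1 (t=2), |d|=2 (t=2), |d|=7 (t=3); sum(t^3 - t) = 36.
        Var[W] = n(n+1)(2n+1)/24 - sum(t^3-t)/48 = 1710/24 - 36/48 = 70.5.
        z = (W - E[W]) / sqrt(Var[W]) = (19 - 22.5) / 8.3964 = -0.4168.
        Two-sided p = 2*Phi(z) = 0.676793.
Step 6: alpha = 0.1. fail to reject H0.

W+ = 26, W- = 19, W = min = 19, p = 0.676793, fail to reject H0.


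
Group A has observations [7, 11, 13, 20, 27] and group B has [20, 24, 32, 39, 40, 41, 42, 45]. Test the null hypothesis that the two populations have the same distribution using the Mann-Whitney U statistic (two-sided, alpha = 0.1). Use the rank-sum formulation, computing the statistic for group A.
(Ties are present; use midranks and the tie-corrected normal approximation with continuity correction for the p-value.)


Step 1: Combine and sort all 13 observations; assign midranks.
sorted (value, group): (7,X), (11,X), (13,X), (20,X), (20,Y), (24,Y), (27,X), (32,Y), (39,Y), (40,Y), (41,Y), (42,Y), (45,Y)
ranks: 7->1, 11->2, 13->3, 20->4.5, 20->4.5, 24->6, 27->7, 32->8, 39->9, 40->10, 41->11, 42->12, 45->13
Step 2: Rank sum for X: R1 = 1 + 2 + 3 + 4.5 + 7 = 17.5.
Step 3: U_X = R1 - n1(n1+1)/2 = 17.5 - 5*6/2 = 17.5 - 15 = 2.5.
       U_Y = n1*n2 - U_X = 40 - 2.5 = 37.5.
Step 4: Ties are present, so use the tie-corrected normal approximation (with continuity correction) for the p-value.
Step 5: p-value = 0.012704; compare to alpha = 0.1. reject H0.

U_X = 2.5, p = 0.012704, reject H0 at alpha = 0.1.
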